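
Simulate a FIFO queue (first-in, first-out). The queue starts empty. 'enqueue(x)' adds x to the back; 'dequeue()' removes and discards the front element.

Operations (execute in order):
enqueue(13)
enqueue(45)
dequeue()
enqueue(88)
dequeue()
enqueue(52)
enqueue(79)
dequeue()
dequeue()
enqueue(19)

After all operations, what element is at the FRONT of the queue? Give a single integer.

enqueue(13): queue = [13]
enqueue(45): queue = [13, 45]
dequeue(): queue = [45]
enqueue(88): queue = [45, 88]
dequeue(): queue = [88]
enqueue(52): queue = [88, 52]
enqueue(79): queue = [88, 52, 79]
dequeue(): queue = [52, 79]
dequeue(): queue = [79]
enqueue(19): queue = [79, 19]

Answer: 79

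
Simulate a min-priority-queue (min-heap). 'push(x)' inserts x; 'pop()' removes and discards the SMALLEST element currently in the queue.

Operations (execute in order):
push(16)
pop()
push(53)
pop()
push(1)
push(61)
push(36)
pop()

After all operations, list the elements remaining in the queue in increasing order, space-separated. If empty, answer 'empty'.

push(16): heap contents = [16]
pop() → 16: heap contents = []
push(53): heap contents = [53]
pop() → 53: heap contents = []
push(1): heap contents = [1]
push(61): heap contents = [1, 61]
push(36): heap contents = [1, 36, 61]
pop() → 1: heap contents = [36, 61]

Answer: 36 61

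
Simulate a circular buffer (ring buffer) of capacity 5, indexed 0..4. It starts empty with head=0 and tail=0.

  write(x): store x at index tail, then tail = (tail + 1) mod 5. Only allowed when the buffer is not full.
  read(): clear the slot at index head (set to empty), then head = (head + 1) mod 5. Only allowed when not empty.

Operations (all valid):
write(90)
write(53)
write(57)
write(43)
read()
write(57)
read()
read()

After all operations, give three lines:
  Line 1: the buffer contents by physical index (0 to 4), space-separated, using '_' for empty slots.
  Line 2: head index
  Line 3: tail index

write(90): buf=[90 _ _ _ _], head=0, tail=1, size=1
write(53): buf=[90 53 _ _ _], head=0, tail=2, size=2
write(57): buf=[90 53 57 _ _], head=0, tail=3, size=3
write(43): buf=[90 53 57 43 _], head=0, tail=4, size=4
read(): buf=[_ 53 57 43 _], head=1, tail=4, size=3
write(57): buf=[_ 53 57 43 57], head=1, tail=0, size=4
read(): buf=[_ _ 57 43 57], head=2, tail=0, size=3
read(): buf=[_ _ _ 43 57], head=3, tail=0, size=2

Answer: _ _ _ 43 57
3
0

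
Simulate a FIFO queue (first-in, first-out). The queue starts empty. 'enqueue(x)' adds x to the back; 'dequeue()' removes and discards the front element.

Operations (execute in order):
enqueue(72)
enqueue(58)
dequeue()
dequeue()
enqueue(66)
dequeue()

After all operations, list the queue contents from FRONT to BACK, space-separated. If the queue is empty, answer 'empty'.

Answer: empty

Derivation:
enqueue(72): [72]
enqueue(58): [72, 58]
dequeue(): [58]
dequeue(): []
enqueue(66): [66]
dequeue(): []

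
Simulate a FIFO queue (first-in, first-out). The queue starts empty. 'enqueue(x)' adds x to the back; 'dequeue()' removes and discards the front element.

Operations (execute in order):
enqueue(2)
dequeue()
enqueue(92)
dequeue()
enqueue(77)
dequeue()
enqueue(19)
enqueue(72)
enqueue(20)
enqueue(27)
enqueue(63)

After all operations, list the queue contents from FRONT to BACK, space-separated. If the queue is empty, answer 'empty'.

enqueue(2): [2]
dequeue(): []
enqueue(92): [92]
dequeue(): []
enqueue(77): [77]
dequeue(): []
enqueue(19): [19]
enqueue(72): [19, 72]
enqueue(20): [19, 72, 20]
enqueue(27): [19, 72, 20, 27]
enqueue(63): [19, 72, 20, 27, 63]

Answer: 19 72 20 27 63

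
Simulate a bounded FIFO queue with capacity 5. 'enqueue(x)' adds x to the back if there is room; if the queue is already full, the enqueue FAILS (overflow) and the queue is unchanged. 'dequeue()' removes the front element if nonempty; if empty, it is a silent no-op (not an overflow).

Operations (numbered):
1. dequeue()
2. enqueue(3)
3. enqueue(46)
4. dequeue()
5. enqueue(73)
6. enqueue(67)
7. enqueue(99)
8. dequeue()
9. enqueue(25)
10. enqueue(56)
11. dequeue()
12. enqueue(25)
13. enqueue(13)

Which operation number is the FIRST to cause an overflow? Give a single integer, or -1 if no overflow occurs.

Answer: 13

Derivation:
1. dequeue(): empty, no-op, size=0
2. enqueue(3): size=1
3. enqueue(46): size=2
4. dequeue(): size=1
5. enqueue(73): size=2
6. enqueue(67): size=3
7. enqueue(99): size=4
8. dequeue(): size=3
9. enqueue(25): size=4
10. enqueue(56): size=5
11. dequeue(): size=4
12. enqueue(25): size=5
13. enqueue(13): size=5=cap → OVERFLOW (fail)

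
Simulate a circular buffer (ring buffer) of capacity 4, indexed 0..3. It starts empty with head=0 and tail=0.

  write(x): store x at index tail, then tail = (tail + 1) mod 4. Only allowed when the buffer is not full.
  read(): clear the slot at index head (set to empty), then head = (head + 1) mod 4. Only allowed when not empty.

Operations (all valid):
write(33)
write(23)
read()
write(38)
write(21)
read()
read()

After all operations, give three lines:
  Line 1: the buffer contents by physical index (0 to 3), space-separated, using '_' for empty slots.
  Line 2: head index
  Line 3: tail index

Answer: _ _ _ 21
3
0

Derivation:
write(33): buf=[33 _ _ _], head=0, tail=1, size=1
write(23): buf=[33 23 _ _], head=0, tail=2, size=2
read(): buf=[_ 23 _ _], head=1, tail=2, size=1
write(38): buf=[_ 23 38 _], head=1, tail=3, size=2
write(21): buf=[_ 23 38 21], head=1, tail=0, size=3
read(): buf=[_ _ 38 21], head=2, tail=0, size=2
read(): buf=[_ _ _ 21], head=3, tail=0, size=1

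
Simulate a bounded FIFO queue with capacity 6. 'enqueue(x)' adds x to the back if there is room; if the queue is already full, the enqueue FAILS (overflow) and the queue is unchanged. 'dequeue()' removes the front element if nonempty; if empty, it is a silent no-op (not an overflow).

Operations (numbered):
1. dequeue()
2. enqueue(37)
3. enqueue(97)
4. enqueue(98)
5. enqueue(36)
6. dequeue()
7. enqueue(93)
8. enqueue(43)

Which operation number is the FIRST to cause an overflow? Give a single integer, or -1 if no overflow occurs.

Answer: -1

Derivation:
1. dequeue(): empty, no-op, size=0
2. enqueue(37): size=1
3. enqueue(97): size=2
4. enqueue(98): size=3
5. enqueue(36): size=4
6. dequeue(): size=3
7. enqueue(93): size=4
8. enqueue(43): size=5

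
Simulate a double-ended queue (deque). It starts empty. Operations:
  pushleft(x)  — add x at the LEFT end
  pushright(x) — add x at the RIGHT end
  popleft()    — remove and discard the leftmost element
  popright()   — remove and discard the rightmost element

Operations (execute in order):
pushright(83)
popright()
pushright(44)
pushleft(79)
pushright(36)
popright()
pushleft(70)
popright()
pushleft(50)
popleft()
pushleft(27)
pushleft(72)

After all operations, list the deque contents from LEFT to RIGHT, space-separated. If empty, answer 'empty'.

Answer: 72 27 70 79

Derivation:
pushright(83): [83]
popright(): []
pushright(44): [44]
pushleft(79): [79, 44]
pushright(36): [79, 44, 36]
popright(): [79, 44]
pushleft(70): [70, 79, 44]
popright(): [70, 79]
pushleft(50): [50, 70, 79]
popleft(): [70, 79]
pushleft(27): [27, 70, 79]
pushleft(72): [72, 27, 70, 79]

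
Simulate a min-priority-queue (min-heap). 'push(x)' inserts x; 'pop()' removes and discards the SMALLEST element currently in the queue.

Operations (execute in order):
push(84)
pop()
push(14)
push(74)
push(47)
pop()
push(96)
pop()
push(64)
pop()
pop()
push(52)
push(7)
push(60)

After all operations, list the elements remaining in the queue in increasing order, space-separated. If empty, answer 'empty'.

push(84): heap contents = [84]
pop() → 84: heap contents = []
push(14): heap contents = [14]
push(74): heap contents = [14, 74]
push(47): heap contents = [14, 47, 74]
pop() → 14: heap contents = [47, 74]
push(96): heap contents = [47, 74, 96]
pop() → 47: heap contents = [74, 96]
push(64): heap contents = [64, 74, 96]
pop() → 64: heap contents = [74, 96]
pop() → 74: heap contents = [96]
push(52): heap contents = [52, 96]
push(7): heap contents = [7, 52, 96]
push(60): heap contents = [7, 52, 60, 96]

Answer: 7 52 60 96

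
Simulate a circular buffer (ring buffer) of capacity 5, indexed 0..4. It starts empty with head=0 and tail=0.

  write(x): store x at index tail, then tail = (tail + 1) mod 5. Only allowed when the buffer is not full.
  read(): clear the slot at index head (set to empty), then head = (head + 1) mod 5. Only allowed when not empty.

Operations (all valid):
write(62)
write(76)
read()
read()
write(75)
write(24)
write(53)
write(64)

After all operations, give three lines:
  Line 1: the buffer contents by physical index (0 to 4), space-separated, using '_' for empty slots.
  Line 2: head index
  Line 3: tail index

write(62): buf=[62 _ _ _ _], head=0, tail=1, size=1
write(76): buf=[62 76 _ _ _], head=0, tail=2, size=2
read(): buf=[_ 76 _ _ _], head=1, tail=2, size=1
read(): buf=[_ _ _ _ _], head=2, tail=2, size=0
write(75): buf=[_ _ 75 _ _], head=2, tail=3, size=1
write(24): buf=[_ _ 75 24 _], head=2, tail=4, size=2
write(53): buf=[_ _ 75 24 53], head=2, tail=0, size=3
write(64): buf=[64 _ 75 24 53], head=2, tail=1, size=4

Answer: 64 _ 75 24 53
2
1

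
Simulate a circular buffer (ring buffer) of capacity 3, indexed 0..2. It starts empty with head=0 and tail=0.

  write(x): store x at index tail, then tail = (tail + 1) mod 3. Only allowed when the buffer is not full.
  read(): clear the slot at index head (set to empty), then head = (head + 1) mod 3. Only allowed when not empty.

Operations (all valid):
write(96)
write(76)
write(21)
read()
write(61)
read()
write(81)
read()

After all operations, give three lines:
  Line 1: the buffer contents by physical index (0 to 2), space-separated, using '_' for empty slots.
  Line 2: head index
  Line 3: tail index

Answer: 61 81 _
0
2

Derivation:
write(96): buf=[96 _ _], head=0, tail=1, size=1
write(76): buf=[96 76 _], head=0, tail=2, size=2
write(21): buf=[96 76 21], head=0, tail=0, size=3
read(): buf=[_ 76 21], head=1, tail=0, size=2
write(61): buf=[61 76 21], head=1, tail=1, size=3
read(): buf=[61 _ 21], head=2, tail=1, size=2
write(81): buf=[61 81 21], head=2, tail=2, size=3
read(): buf=[61 81 _], head=0, tail=2, size=2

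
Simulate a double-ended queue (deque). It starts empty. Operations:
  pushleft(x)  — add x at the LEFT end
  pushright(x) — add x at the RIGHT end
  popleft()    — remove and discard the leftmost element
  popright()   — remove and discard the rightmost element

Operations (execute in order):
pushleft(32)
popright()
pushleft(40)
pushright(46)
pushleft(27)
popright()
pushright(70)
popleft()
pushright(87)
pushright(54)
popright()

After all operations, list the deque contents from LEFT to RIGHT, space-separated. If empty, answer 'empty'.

pushleft(32): [32]
popright(): []
pushleft(40): [40]
pushright(46): [40, 46]
pushleft(27): [27, 40, 46]
popright(): [27, 40]
pushright(70): [27, 40, 70]
popleft(): [40, 70]
pushright(87): [40, 70, 87]
pushright(54): [40, 70, 87, 54]
popright(): [40, 70, 87]

Answer: 40 70 87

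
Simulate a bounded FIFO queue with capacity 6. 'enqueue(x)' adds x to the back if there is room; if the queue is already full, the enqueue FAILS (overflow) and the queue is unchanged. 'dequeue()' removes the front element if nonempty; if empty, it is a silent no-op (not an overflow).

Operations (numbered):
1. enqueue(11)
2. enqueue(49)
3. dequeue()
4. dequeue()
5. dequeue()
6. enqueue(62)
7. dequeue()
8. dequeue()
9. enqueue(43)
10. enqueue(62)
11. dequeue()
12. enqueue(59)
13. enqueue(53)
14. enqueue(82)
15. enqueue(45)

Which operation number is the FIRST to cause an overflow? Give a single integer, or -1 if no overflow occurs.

Answer: -1

Derivation:
1. enqueue(11): size=1
2. enqueue(49): size=2
3. dequeue(): size=1
4. dequeue(): size=0
5. dequeue(): empty, no-op, size=0
6. enqueue(62): size=1
7. dequeue(): size=0
8. dequeue(): empty, no-op, size=0
9. enqueue(43): size=1
10. enqueue(62): size=2
11. dequeue(): size=1
12. enqueue(59): size=2
13. enqueue(53): size=3
14. enqueue(82): size=4
15. enqueue(45): size=5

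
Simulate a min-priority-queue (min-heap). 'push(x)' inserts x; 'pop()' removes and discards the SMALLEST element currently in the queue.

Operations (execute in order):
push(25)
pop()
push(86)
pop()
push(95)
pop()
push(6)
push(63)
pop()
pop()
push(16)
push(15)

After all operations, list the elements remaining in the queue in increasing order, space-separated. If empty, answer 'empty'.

Answer: 15 16

Derivation:
push(25): heap contents = [25]
pop() → 25: heap contents = []
push(86): heap contents = [86]
pop() → 86: heap contents = []
push(95): heap contents = [95]
pop() → 95: heap contents = []
push(6): heap contents = [6]
push(63): heap contents = [6, 63]
pop() → 6: heap contents = [63]
pop() → 63: heap contents = []
push(16): heap contents = [16]
push(15): heap contents = [15, 16]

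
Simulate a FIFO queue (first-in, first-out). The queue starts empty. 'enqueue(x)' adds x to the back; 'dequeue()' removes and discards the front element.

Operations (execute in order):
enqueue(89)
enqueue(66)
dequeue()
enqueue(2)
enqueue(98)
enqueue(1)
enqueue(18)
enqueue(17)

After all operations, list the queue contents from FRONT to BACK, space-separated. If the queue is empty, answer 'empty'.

enqueue(89): [89]
enqueue(66): [89, 66]
dequeue(): [66]
enqueue(2): [66, 2]
enqueue(98): [66, 2, 98]
enqueue(1): [66, 2, 98, 1]
enqueue(18): [66, 2, 98, 1, 18]
enqueue(17): [66, 2, 98, 1, 18, 17]

Answer: 66 2 98 1 18 17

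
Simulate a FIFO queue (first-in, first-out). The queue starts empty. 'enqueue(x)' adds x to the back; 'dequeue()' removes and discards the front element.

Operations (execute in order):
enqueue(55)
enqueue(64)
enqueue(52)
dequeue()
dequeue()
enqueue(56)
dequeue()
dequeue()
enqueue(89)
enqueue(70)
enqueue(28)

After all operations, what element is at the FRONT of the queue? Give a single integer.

enqueue(55): queue = [55]
enqueue(64): queue = [55, 64]
enqueue(52): queue = [55, 64, 52]
dequeue(): queue = [64, 52]
dequeue(): queue = [52]
enqueue(56): queue = [52, 56]
dequeue(): queue = [56]
dequeue(): queue = []
enqueue(89): queue = [89]
enqueue(70): queue = [89, 70]
enqueue(28): queue = [89, 70, 28]

Answer: 89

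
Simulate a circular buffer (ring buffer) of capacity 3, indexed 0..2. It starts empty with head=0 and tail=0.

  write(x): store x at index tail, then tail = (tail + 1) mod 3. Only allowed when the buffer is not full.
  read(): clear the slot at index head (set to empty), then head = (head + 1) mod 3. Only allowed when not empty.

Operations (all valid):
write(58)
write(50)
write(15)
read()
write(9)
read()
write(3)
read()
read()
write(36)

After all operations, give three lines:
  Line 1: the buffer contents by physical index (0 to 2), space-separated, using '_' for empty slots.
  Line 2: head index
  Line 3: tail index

write(58): buf=[58 _ _], head=0, tail=1, size=1
write(50): buf=[58 50 _], head=0, tail=2, size=2
write(15): buf=[58 50 15], head=0, tail=0, size=3
read(): buf=[_ 50 15], head=1, tail=0, size=2
write(9): buf=[9 50 15], head=1, tail=1, size=3
read(): buf=[9 _ 15], head=2, tail=1, size=2
write(3): buf=[9 3 15], head=2, tail=2, size=3
read(): buf=[9 3 _], head=0, tail=2, size=2
read(): buf=[_ 3 _], head=1, tail=2, size=1
write(36): buf=[_ 3 36], head=1, tail=0, size=2

Answer: _ 3 36
1
0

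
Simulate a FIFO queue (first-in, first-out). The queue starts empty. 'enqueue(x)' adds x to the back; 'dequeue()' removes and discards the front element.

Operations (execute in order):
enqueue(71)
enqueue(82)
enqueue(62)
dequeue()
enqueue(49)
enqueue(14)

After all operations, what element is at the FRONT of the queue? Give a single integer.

enqueue(71): queue = [71]
enqueue(82): queue = [71, 82]
enqueue(62): queue = [71, 82, 62]
dequeue(): queue = [82, 62]
enqueue(49): queue = [82, 62, 49]
enqueue(14): queue = [82, 62, 49, 14]

Answer: 82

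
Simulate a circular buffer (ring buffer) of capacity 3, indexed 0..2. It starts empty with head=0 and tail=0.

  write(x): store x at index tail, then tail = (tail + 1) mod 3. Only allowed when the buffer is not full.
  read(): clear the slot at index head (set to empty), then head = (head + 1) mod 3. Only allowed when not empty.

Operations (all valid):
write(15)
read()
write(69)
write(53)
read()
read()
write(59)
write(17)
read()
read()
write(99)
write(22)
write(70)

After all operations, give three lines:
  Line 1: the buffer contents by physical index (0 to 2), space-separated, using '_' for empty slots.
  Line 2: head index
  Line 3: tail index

write(15): buf=[15 _ _], head=0, tail=1, size=1
read(): buf=[_ _ _], head=1, tail=1, size=0
write(69): buf=[_ 69 _], head=1, tail=2, size=1
write(53): buf=[_ 69 53], head=1, tail=0, size=2
read(): buf=[_ _ 53], head=2, tail=0, size=1
read(): buf=[_ _ _], head=0, tail=0, size=0
write(59): buf=[59 _ _], head=0, tail=1, size=1
write(17): buf=[59 17 _], head=0, tail=2, size=2
read(): buf=[_ 17 _], head=1, tail=2, size=1
read(): buf=[_ _ _], head=2, tail=2, size=0
write(99): buf=[_ _ 99], head=2, tail=0, size=1
write(22): buf=[22 _ 99], head=2, tail=1, size=2
write(70): buf=[22 70 99], head=2, tail=2, size=3

Answer: 22 70 99
2
2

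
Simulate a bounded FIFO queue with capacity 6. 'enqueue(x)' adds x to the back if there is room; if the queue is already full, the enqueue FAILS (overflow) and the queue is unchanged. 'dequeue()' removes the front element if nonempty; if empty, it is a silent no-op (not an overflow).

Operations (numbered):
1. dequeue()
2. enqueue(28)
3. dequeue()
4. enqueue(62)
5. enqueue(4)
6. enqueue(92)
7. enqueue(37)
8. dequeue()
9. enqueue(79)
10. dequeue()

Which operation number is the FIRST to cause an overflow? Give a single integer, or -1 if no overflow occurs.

1. dequeue(): empty, no-op, size=0
2. enqueue(28): size=1
3. dequeue(): size=0
4. enqueue(62): size=1
5. enqueue(4): size=2
6. enqueue(92): size=3
7. enqueue(37): size=4
8. dequeue(): size=3
9. enqueue(79): size=4
10. dequeue(): size=3

Answer: -1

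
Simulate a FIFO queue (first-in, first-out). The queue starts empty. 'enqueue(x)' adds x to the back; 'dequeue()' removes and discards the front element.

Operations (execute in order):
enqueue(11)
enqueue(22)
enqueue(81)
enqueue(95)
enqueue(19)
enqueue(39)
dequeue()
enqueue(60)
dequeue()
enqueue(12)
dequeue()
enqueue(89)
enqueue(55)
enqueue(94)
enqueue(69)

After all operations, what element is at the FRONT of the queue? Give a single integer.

Answer: 95

Derivation:
enqueue(11): queue = [11]
enqueue(22): queue = [11, 22]
enqueue(81): queue = [11, 22, 81]
enqueue(95): queue = [11, 22, 81, 95]
enqueue(19): queue = [11, 22, 81, 95, 19]
enqueue(39): queue = [11, 22, 81, 95, 19, 39]
dequeue(): queue = [22, 81, 95, 19, 39]
enqueue(60): queue = [22, 81, 95, 19, 39, 60]
dequeue(): queue = [81, 95, 19, 39, 60]
enqueue(12): queue = [81, 95, 19, 39, 60, 12]
dequeue(): queue = [95, 19, 39, 60, 12]
enqueue(89): queue = [95, 19, 39, 60, 12, 89]
enqueue(55): queue = [95, 19, 39, 60, 12, 89, 55]
enqueue(94): queue = [95, 19, 39, 60, 12, 89, 55, 94]
enqueue(69): queue = [95, 19, 39, 60, 12, 89, 55, 94, 69]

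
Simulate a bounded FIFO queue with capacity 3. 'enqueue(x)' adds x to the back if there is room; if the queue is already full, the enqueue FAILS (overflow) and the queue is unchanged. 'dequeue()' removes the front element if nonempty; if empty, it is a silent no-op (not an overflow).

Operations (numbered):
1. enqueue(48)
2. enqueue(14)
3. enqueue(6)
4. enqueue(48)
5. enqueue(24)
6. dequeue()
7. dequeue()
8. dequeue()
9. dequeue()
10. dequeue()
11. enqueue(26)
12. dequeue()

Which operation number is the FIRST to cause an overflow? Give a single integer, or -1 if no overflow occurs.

Answer: 4

Derivation:
1. enqueue(48): size=1
2. enqueue(14): size=2
3. enqueue(6): size=3
4. enqueue(48): size=3=cap → OVERFLOW (fail)
5. enqueue(24): size=3=cap → OVERFLOW (fail)
6. dequeue(): size=2
7. dequeue(): size=1
8. dequeue(): size=0
9. dequeue(): empty, no-op, size=0
10. dequeue(): empty, no-op, size=0
11. enqueue(26): size=1
12. dequeue(): size=0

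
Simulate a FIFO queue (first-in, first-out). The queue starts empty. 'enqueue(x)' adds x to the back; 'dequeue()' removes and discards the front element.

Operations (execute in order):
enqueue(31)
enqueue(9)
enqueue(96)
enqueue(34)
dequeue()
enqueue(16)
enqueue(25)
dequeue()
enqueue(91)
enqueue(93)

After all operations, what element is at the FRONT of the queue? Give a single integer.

Answer: 96

Derivation:
enqueue(31): queue = [31]
enqueue(9): queue = [31, 9]
enqueue(96): queue = [31, 9, 96]
enqueue(34): queue = [31, 9, 96, 34]
dequeue(): queue = [9, 96, 34]
enqueue(16): queue = [9, 96, 34, 16]
enqueue(25): queue = [9, 96, 34, 16, 25]
dequeue(): queue = [96, 34, 16, 25]
enqueue(91): queue = [96, 34, 16, 25, 91]
enqueue(93): queue = [96, 34, 16, 25, 91, 93]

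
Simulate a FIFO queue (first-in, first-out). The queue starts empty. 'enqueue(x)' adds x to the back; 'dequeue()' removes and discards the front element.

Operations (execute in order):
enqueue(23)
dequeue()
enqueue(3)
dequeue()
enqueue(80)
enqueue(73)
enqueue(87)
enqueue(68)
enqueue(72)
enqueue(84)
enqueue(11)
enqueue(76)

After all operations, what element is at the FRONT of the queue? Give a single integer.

Answer: 80

Derivation:
enqueue(23): queue = [23]
dequeue(): queue = []
enqueue(3): queue = [3]
dequeue(): queue = []
enqueue(80): queue = [80]
enqueue(73): queue = [80, 73]
enqueue(87): queue = [80, 73, 87]
enqueue(68): queue = [80, 73, 87, 68]
enqueue(72): queue = [80, 73, 87, 68, 72]
enqueue(84): queue = [80, 73, 87, 68, 72, 84]
enqueue(11): queue = [80, 73, 87, 68, 72, 84, 11]
enqueue(76): queue = [80, 73, 87, 68, 72, 84, 11, 76]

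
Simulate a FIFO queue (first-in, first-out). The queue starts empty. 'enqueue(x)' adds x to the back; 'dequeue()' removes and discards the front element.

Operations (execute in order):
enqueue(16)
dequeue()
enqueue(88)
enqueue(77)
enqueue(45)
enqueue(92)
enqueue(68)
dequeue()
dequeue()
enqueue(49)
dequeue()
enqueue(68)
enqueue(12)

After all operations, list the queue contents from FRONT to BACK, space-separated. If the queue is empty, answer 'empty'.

Answer: 92 68 49 68 12

Derivation:
enqueue(16): [16]
dequeue(): []
enqueue(88): [88]
enqueue(77): [88, 77]
enqueue(45): [88, 77, 45]
enqueue(92): [88, 77, 45, 92]
enqueue(68): [88, 77, 45, 92, 68]
dequeue(): [77, 45, 92, 68]
dequeue(): [45, 92, 68]
enqueue(49): [45, 92, 68, 49]
dequeue(): [92, 68, 49]
enqueue(68): [92, 68, 49, 68]
enqueue(12): [92, 68, 49, 68, 12]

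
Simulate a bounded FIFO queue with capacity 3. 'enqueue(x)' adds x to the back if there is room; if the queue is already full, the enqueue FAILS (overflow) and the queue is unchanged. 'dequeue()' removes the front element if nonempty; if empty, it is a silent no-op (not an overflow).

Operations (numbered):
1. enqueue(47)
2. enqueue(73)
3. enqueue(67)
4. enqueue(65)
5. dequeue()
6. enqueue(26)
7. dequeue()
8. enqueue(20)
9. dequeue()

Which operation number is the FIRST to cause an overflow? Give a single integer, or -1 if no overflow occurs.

1. enqueue(47): size=1
2. enqueue(73): size=2
3. enqueue(67): size=3
4. enqueue(65): size=3=cap → OVERFLOW (fail)
5. dequeue(): size=2
6. enqueue(26): size=3
7. dequeue(): size=2
8. enqueue(20): size=3
9. dequeue(): size=2

Answer: 4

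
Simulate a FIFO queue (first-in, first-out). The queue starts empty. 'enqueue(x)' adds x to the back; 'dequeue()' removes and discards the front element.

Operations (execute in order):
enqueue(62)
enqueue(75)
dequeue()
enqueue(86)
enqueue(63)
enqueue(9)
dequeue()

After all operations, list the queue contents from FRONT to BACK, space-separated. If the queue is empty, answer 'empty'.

Answer: 86 63 9

Derivation:
enqueue(62): [62]
enqueue(75): [62, 75]
dequeue(): [75]
enqueue(86): [75, 86]
enqueue(63): [75, 86, 63]
enqueue(9): [75, 86, 63, 9]
dequeue(): [86, 63, 9]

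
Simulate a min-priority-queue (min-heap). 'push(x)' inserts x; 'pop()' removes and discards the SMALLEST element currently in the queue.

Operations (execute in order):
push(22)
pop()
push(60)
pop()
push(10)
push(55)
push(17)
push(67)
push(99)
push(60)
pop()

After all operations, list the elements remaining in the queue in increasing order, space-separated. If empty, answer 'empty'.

push(22): heap contents = [22]
pop() → 22: heap contents = []
push(60): heap contents = [60]
pop() → 60: heap contents = []
push(10): heap contents = [10]
push(55): heap contents = [10, 55]
push(17): heap contents = [10, 17, 55]
push(67): heap contents = [10, 17, 55, 67]
push(99): heap contents = [10, 17, 55, 67, 99]
push(60): heap contents = [10, 17, 55, 60, 67, 99]
pop() → 10: heap contents = [17, 55, 60, 67, 99]

Answer: 17 55 60 67 99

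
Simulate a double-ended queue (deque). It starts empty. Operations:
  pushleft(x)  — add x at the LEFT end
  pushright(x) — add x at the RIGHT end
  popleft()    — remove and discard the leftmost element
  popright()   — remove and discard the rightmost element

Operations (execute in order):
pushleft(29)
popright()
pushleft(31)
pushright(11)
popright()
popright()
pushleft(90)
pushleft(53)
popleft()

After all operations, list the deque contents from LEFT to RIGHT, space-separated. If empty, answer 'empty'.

Answer: 90

Derivation:
pushleft(29): [29]
popright(): []
pushleft(31): [31]
pushright(11): [31, 11]
popright(): [31]
popright(): []
pushleft(90): [90]
pushleft(53): [53, 90]
popleft(): [90]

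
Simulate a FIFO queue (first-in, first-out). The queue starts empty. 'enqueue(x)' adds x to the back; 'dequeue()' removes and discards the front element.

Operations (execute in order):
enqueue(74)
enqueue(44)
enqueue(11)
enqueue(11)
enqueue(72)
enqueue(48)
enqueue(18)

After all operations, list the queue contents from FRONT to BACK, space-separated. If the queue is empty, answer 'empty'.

enqueue(74): [74]
enqueue(44): [74, 44]
enqueue(11): [74, 44, 11]
enqueue(11): [74, 44, 11, 11]
enqueue(72): [74, 44, 11, 11, 72]
enqueue(48): [74, 44, 11, 11, 72, 48]
enqueue(18): [74, 44, 11, 11, 72, 48, 18]

Answer: 74 44 11 11 72 48 18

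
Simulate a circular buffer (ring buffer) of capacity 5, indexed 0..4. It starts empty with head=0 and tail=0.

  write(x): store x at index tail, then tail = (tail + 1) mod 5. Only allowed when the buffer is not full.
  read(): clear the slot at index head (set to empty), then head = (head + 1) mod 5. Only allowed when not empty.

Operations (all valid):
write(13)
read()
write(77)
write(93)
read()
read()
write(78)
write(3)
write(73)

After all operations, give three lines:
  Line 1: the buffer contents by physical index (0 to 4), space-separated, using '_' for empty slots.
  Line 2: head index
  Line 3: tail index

write(13): buf=[13 _ _ _ _], head=0, tail=1, size=1
read(): buf=[_ _ _ _ _], head=1, tail=1, size=0
write(77): buf=[_ 77 _ _ _], head=1, tail=2, size=1
write(93): buf=[_ 77 93 _ _], head=1, tail=3, size=2
read(): buf=[_ _ 93 _ _], head=2, tail=3, size=1
read(): buf=[_ _ _ _ _], head=3, tail=3, size=0
write(78): buf=[_ _ _ 78 _], head=3, tail=4, size=1
write(3): buf=[_ _ _ 78 3], head=3, tail=0, size=2
write(73): buf=[73 _ _ 78 3], head=3, tail=1, size=3

Answer: 73 _ _ 78 3
3
1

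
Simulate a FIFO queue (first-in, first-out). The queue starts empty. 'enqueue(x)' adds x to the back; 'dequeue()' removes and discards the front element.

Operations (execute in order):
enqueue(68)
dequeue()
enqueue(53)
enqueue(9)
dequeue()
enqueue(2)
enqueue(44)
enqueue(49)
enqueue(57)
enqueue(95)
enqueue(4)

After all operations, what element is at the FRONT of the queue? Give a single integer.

enqueue(68): queue = [68]
dequeue(): queue = []
enqueue(53): queue = [53]
enqueue(9): queue = [53, 9]
dequeue(): queue = [9]
enqueue(2): queue = [9, 2]
enqueue(44): queue = [9, 2, 44]
enqueue(49): queue = [9, 2, 44, 49]
enqueue(57): queue = [9, 2, 44, 49, 57]
enqueue(95): queue = [9, 2, 44, 49, 57, 95]
enqueue(4): queue = [9, 2, 44, 49, 57, 95, 4]

Answer: 9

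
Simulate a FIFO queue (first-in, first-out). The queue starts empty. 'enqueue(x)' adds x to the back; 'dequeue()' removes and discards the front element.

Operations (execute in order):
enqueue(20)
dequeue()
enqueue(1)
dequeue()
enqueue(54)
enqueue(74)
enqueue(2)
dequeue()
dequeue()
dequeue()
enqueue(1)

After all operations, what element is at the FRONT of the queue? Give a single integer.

Answer: 1

Derivation:
enqueue(20): queue = [20]
dequeue(): queue = []
enqueue(1): queue = [1]
dequeue(): queue = []
enqueue(54): queue = [54]
enqueue(74): queue = [54, 74]
enqueue(2): queue = [54, 74, 2]
dequeue(): queue = [74, 2]
dequeue(): queue = [2]
dequeue(): queue = []
enqueue(1): queue = [1]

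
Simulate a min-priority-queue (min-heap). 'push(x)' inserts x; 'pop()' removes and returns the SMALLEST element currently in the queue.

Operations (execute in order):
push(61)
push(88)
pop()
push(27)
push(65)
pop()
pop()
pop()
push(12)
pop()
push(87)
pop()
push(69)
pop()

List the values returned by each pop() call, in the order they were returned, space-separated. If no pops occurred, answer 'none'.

push(61): heap contents = [61]
push(88): heap contents = [61, 88]
pop() → 61: heap contents = [88]
push(27): heap contents = [27, 88]
push(65): heap contents = [27, 65, 88]
pop() → 27: heap contents = [65, 88]
pop() → 65: heap contents = [88]
pop() → 88: heap contents = []
push(12): heap contents = [12]
pop() → 12: heap contents = []
push(87): heap contents = [87]
pop() → 87: heap contents = []
push(69): heap contents = [69]
pop() → 69: heap contents = []

Answer: 61 27 65 88 12 87 69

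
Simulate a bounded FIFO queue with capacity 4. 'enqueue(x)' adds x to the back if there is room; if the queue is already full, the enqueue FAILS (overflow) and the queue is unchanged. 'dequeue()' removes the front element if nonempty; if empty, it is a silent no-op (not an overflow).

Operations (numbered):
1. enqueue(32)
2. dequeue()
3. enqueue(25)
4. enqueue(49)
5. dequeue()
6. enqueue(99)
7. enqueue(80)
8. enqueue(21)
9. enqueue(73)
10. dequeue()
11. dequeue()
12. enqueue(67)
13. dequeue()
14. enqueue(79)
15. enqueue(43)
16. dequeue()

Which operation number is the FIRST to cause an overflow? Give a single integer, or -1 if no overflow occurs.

1. enqueue(32): size=1
2. dequeue(): size=0
3. enqueue(25): size=1
4. enqueue(49): size=2
5. dequeue(): size=1
6. enqueue(99): size=2
7. enqueue(80): size=3
8. enqueue(21): size=4
9. enqueue(73): size=4=cap → OVERFLOW (fail)
10. dequeue(): size=3
11. dequeue(): size=2
12. enqueue(67): size=3
13. dequeue(): size=2
14. enqueue(79): size=3
15. enqueue(43): size=4
16. dequeue(): size=3

Answer: 9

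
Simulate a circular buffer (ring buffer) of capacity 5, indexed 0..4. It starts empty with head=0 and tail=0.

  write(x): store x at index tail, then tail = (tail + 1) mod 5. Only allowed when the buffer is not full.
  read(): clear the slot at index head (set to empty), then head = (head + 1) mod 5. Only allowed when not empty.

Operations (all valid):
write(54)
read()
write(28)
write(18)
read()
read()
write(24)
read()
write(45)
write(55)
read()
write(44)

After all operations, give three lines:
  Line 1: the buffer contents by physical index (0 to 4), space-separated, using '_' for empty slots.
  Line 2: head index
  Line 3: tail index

Answer: 55 44 _ _ _
0
2

Derivation:
write(54): buf=[54 _ _ _ _], head=0, tail=1, size=1
read(): buf=[_ _ _ _ _], head=1, tail=1, size=0
write(28): buf=[_ 28 _ _ _], head=1, tail=2, size=1
write(18): buf=[_ 28 18 _ _], head=1, tail=3, size=2
read(): buf=[_ _ 18 _ _], head=2, tail=3, size=1
read(): buf=[_ _ _ _ _], head=3, tail=3, size=0
write(24): buf=[_ _ _ 24 _], head=3, tail=4, size=1
read(): buf=[_ _ _ _ _], head=4, tail=4, size=0
write(45): buf=[_ _ _ _ 45], head=4, tail=0, size=1
write(55): buf=[55 _ _ _ 45], head=4, tail=1, size=2
read(): buf=[55 _ _ _ _], head=0, tail=1, size=1
write(44): buf=[55 44 _ _ _], head=0, tail=2, size=2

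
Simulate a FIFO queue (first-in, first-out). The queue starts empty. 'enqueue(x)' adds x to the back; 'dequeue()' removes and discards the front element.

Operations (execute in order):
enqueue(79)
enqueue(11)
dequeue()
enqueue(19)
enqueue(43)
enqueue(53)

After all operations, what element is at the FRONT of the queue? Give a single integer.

Answer: 11

Derivation:
enqueue(79): queue = [79]
enqueue(11): queue = [79, 11]
dequeue(): queue = [11]
enqueue(19): queue = [11, 19]
enqueue(43): queue = [11, 19, 43]
enqueue(53): queue = [11, 19, 43, 53]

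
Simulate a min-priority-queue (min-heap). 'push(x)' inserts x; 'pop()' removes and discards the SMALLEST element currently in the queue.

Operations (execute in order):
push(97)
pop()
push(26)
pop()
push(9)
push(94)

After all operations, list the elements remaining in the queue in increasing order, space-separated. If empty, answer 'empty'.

Answer: 9 94

Derivation:
push(97): heap contents = [97]
pop() → 97: heap contents = []
push(26): heap contents = [26]
pop() → 26: heap contents = []
push(9): heap contents = [9]
push(94): heap contents = [9, 94]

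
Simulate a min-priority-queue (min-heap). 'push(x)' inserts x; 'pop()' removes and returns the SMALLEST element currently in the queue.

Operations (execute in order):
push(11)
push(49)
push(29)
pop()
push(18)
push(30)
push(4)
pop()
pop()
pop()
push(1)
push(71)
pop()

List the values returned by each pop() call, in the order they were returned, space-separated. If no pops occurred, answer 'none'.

Answer: 11 4 18 29 1

Derivation:
push(11): heap contents = [11]
push(49): heap contents = [11, 49]
push(29): heap contents = [11, 29, 49]
pop() → 11: heap contents = [29, 49]
push(18): heap contents = [18, 29, 49]
push(30): heap contents = [18, 29, 30, 49]
push(4): heap contents = [4, 18, 29, 30, 49]
pop() → 4: heap contents = [18, 29, 30, 49]
pop() → 18: heap contents = [29, 30, 49]
pop() → 29: heap contents = [30, 49]
push(1): heap contents = [1, 30, 49]
push(71): heap contents = [1, 30, 49, 71]
pop() → 1: heap contents = [30, 49, 71]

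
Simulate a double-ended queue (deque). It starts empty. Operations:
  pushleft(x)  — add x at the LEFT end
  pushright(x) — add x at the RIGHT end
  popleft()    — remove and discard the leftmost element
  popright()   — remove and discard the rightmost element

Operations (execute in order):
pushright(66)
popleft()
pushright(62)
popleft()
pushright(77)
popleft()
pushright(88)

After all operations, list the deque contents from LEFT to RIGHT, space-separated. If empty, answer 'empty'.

pushright(66): [66]
popleft(): []
pushright(62): [62]
popleft(): []
pushright(77): [77]
popleft(): []
pushright(88): [88]

Answer: 88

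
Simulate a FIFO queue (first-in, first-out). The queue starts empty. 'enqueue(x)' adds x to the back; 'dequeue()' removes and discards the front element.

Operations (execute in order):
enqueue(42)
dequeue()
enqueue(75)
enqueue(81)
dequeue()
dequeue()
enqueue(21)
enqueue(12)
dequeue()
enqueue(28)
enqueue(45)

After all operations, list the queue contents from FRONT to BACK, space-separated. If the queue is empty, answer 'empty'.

enqueue(42): [42]
dequeue(): []
enqueue(75): [75]
enqueue(81): [75, 81]
dequeue(): [81]
dequeue(): []
enqueue(21): [21]
enqueue(12): [21, 12]
dequeue(): [12]
enqueue(28): [12, 28]
enqueue(45): [12, 28, 45]

Answer: 12 28 45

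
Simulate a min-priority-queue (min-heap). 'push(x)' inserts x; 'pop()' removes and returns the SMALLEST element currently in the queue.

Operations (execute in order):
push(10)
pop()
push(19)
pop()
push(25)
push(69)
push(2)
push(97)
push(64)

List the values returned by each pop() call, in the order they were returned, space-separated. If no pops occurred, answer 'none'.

push(10): heap contents = [10]
pop() → 10: heap contents = []
push(19): heap contents = [19]
pop() → 19: heap contents = []
push(25): heap contents = [25]
push(69): heap contents = [25, 69]
push(2): heap contents = [2, 25, 69]
push(97): heap contents = [2, 25, 69, 97]
push(64): heap contents = [2, 25, 64, 69, 97]

Answer: 10 19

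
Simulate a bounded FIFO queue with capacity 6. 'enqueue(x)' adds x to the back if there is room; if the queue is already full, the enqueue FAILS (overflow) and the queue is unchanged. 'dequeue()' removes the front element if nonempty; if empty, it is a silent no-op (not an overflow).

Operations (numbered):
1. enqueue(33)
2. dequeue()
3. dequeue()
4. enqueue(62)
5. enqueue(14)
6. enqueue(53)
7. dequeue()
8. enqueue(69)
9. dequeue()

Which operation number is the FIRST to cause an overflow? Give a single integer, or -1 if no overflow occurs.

Answer: -1

Derivation:
1. enqueue(33): size=1
2. dequeue(): size=0
3. dequeue(): empty, no-op, size=0
4. enqueue(62): size=1
5. enqueue(14): size=2
6. enqueue(53): size=3
7. dequeue(): size=2
8. enqueue(69): size=3
9. dequeue(): size=2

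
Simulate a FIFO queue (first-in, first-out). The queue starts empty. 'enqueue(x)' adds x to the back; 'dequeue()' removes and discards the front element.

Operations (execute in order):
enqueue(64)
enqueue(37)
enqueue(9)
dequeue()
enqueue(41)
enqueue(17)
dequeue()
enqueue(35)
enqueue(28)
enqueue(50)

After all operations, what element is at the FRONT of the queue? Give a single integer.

enqueue(64): queue = [64]
enqueue(37): queue = [64, 37]
enqueue(9): queue = [64, 37, 9]
dequeue(): queue = [37, 9]
enqueue(41): queue = [37, 9, 41]
enqueue(17): queue = [37, 9, 41, 17]
dequeue(): queue = [9, 41, 17]
enqueue(35): queue = [9, 41, 17, 35]
enqueue(28): queue = [9, 41, 17, 35, 28]
enqueue(50): queue = [9, 41, 17, 35, 28, 50]

Answer: 9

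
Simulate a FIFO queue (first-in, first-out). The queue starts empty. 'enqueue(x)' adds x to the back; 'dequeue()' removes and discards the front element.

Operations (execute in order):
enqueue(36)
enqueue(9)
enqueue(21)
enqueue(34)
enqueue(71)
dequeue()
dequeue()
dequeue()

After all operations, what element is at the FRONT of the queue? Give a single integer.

enqueue(36): queue = [36]
enqueue(9): queue = [36, 9]
enqueue(21): queue = [36, 9, 21]
enqueue(34): queue = [36, 9, 21, 34]
enqueue(71): queue = [36, 9, 21, 34, 71]
dequeue(): queue = [9, 21, 34, 71]
dequeue(): queue = [21, 34, 71]
dequeue(): queue = [34, 71]

Answer: 34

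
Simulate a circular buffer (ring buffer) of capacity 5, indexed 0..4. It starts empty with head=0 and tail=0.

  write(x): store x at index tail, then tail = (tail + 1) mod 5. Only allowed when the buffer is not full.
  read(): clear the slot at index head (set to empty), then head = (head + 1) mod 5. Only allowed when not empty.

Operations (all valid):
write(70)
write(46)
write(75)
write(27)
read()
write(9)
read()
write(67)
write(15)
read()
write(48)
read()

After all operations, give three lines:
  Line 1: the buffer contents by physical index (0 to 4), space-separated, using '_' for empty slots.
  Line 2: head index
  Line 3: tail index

Answer: 67 15 48 _ 9
4
3

Derivation:
write(70): buf=[70 _ _ _ _], head=0, tail=1, size=1
write(46): buf=[70 46 _ _ _], head=0, tail=2, size=2
write(75): buf=[70 46 75 _ _], head=0, tail=3, size=3
write(27): buf=[70 46 75 27 _], head=0, tail=4, size=4
read(): buf=[_ 46 75 27 _], head=1, tail=4, size=3
write(9): buf=[_ 46 75 27 9], head=1, tail=0, size=4
read(): buf=[_ _ 75 27 9], head=2, tail=0, size=3
write(67): buf=[67 _ 75 27 9], head=2, tail=1, size=4
write(15): buf=[67 15 75 27 9], head=2, tail=2, size=5
read(): buf=[67 15 _ 27 9], head=3, tail=2, size=4
write(48): buf=[67 15 48 27 9], head=3, tail=3, size=5
read(): buf=[67 15 48 _ 9], head=4, tail=3, size=4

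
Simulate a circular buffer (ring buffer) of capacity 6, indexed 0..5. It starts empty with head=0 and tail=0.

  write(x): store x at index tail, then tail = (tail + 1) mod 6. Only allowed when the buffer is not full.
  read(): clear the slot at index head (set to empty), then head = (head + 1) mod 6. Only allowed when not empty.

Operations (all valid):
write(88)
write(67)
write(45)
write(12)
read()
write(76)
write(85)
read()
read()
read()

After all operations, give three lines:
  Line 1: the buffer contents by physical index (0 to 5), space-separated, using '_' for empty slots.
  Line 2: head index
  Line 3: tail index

write(88): buf=[88 _ _ _ _ _], head=0, tail=1, size=1
write(67): buf=[88 67 _ _ _ _], head=0, tail=2, size=2
write(45): buf=[88 67 45 _ _ _], head=0, tail=3, size=3
write(12): buf=[88 67 45 12 _ _], head=0, tail=4, size=4
read(): buf=[_ 67 45 12 _ _], head=1, tail=4, size=3
write(76): buf=[_ 67 45 12 76 _], head=1, tail=5, size=4
write(85): buf=[_ 67 45 12 76 85], head=1, tail=0, size=5
read(): buf=[_ _ 45 12 76 85], head=2, tail=0, size=4
read(): buf=[_ _ _ 12 76 85], head=3, tail=0, size=3
read(): buf=[_ _ _ _ 76 85], head=4, tail=0, size=2

Answer: _ _ _ _ 76 85
4
0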